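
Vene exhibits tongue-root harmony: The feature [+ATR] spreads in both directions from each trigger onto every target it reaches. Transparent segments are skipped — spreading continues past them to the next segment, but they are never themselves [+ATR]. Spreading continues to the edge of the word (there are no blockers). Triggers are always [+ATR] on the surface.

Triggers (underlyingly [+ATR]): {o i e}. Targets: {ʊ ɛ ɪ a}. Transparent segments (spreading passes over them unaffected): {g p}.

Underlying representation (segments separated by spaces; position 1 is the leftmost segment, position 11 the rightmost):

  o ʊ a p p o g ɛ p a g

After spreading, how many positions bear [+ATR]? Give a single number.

6

From /o/ at 1 rightward: 2 /ʊ/ → [+ATR]; 3 /a/ → [+ATR]; 4 /p/ transparent; 5 /p/ transparent; 6 /o/ is itself a trigger — this domain ends here.
From /o/ at 1 leftward: word edge.
From /o/ at 6 rightward: 7 /g/ transparent; 8 /ɛ/ → [+ATR]; 9 /p/ transparent; 10 /a/ → [+ATR]; 11 /g/ transparent; word edge.
From /o/ at 6 leftward: 5 /p/ transparent; 4 /p/ transparent; 3 /a/ → [+ATR]; 2 /ʊ/ → [+ATR]; 1 /o/ is itself a trigger — this domain ends here.
[+ATR] positions on the surface: 1 2 3 6 8 10.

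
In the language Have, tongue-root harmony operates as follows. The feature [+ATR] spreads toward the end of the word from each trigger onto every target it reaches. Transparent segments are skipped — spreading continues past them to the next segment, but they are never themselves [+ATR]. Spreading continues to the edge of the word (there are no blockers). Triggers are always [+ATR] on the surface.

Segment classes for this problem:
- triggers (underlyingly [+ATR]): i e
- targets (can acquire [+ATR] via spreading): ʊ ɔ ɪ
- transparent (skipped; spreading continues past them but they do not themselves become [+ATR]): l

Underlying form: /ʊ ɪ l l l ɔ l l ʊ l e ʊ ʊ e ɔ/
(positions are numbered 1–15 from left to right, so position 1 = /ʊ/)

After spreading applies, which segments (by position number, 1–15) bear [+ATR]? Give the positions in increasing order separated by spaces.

11 12 13 14 15

From /e/ at 11 rightward: 12 /ʊ/ → [+ATR]; 13 /ʊ/ → [+ATR]; 14 /e/ is itself a trigger — this domain ends here.
From /e/ at 14 rightward: 15 /ɔ/ → [+ATR]; word edge.
Targets with no active source: positions 1 2 6 9 stay [-ATR].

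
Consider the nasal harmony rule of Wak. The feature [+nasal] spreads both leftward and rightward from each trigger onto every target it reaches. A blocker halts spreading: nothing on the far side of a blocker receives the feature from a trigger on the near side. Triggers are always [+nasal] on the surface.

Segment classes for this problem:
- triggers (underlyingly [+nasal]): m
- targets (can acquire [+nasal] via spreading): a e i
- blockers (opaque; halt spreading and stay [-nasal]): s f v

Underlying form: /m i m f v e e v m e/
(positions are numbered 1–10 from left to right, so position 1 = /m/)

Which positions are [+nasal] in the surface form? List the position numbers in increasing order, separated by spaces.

From /m/ at 1 rightward: 2 /i/ → [+nasal]; 3 /m/ is itself a trigger — this domain ends here.
From /m/ at 1 leftward: word edge.
From /m/ at 3 rightward: 4 /f/ blocks.
From /m/ at 3 leftward: 2 /i/ → [+nasal]; 1 /m/ is itself a trigger — this domain ends here.
From /m/ at 9 rightward: 10 /e/ → [+nasal]; word edge.
From /m/ at 9 leftward: 8 /v/ blocks.
Targets with no active source: positions 6 7 stay [-nasal].

1 2 3 9 10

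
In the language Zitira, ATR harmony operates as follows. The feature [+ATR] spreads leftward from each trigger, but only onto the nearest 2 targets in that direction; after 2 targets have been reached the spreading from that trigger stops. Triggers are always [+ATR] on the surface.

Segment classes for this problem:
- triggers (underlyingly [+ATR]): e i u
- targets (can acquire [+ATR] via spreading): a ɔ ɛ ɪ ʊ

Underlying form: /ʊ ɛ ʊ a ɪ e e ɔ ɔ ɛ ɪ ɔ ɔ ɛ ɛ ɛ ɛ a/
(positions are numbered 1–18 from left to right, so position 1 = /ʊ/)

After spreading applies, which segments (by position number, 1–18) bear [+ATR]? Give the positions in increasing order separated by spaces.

From /e/ at 6 leftward: 5 /ɪ/ → [+ATR]; 4 /a/ → [+ATR]; bound reached.
From /e/ at 7 leftward: 6 /e/ is itself a trigger — this domain ends here.
Targets with no active source: positions 1 2 3 8 9 10 11 12 13 14 15 16 17 18 stay [-ATR].

4 5 6 7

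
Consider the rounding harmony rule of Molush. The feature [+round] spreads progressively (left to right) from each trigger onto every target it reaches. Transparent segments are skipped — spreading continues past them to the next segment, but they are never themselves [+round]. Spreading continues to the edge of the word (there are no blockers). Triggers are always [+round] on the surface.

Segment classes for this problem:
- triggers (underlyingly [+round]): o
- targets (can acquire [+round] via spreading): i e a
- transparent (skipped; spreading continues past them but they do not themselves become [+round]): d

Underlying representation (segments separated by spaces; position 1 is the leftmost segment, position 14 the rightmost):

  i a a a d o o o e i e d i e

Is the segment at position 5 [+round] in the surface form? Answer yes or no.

From /o/ at 6 rightward: 7 /o/ is itself a trigger — this domain ends here.
From /o/ at 7 rightward: 8 /o/ is itself a trigger — this domain ends here.
From /o/ at 8 rightward: 9 /e/ → [+round]; 10 /i/ → [+round]; 11 /e/ → [+round]; 12 /d/ transparent; 13 /i/ → [+round]; 14 /e/ → [+round]; word edge.
Targets with no active source: positions 1 2 3 4 stay [-round].
[+round] positions on the surface: 6 7 8 9 10 11 13 14.

no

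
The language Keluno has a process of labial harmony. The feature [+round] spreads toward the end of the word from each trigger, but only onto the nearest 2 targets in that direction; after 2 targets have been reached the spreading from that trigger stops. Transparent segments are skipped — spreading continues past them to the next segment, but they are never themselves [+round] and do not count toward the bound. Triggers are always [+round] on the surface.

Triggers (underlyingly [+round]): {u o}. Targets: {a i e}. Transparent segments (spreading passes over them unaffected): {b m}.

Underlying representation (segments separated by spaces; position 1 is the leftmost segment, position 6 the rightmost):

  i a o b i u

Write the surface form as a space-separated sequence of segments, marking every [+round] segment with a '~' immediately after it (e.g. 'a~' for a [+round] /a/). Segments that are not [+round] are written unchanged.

i a o~ b i~ u~

From /o/ at 3 rightward: 4 /b/ transparent; 5 /i/ → [+round]; 6 /u/ is itself a trigger — this domain ends here.
From /u/ at 6 rightward: word edge.
Targets with no active source: positions 1 2 stay [-round].
[+round] positions on the surface: 3 5 6.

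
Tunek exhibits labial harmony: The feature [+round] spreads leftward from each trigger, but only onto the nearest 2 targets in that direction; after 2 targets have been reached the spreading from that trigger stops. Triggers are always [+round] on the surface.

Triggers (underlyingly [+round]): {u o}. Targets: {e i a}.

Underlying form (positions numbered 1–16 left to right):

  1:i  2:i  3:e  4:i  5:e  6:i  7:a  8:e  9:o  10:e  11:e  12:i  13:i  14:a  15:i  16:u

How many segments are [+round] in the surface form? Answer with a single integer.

6

From /o/ at 9 leftward: 8 /e/ → [+round]; 7 /a/ → [+round]; bound reached.
From /u/ at 16 leftward: 15 /i/ → [+round]; 14 /a/ → [+round]; bound reached.
Targets with no active source: positions 1 2 3 4 5 6 10 11 12 13 stay [-round].
[+round] positions on the surface: 7 8 9 14 15 16.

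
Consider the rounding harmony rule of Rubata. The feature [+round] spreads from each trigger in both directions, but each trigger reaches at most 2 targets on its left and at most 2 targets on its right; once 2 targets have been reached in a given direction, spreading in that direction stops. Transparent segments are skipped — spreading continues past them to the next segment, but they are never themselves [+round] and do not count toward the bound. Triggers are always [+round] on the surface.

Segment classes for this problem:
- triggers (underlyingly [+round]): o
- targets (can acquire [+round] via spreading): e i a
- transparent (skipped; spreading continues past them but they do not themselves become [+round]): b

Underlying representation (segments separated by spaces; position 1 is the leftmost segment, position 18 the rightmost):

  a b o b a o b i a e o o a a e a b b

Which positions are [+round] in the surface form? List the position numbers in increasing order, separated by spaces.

From /o/ at 3 rightward: 4 /b/ transparent; 5 /a/ → [+round]; 6 /o/ is itself a trigger — this domain ends here.
From /o/ at 3 leftward: 2 /b/ transparent; 1 /a/ → [+round]; word edge.
From /o/ at 6 rightward: 7 /b/ transparent; 8 /i/ → [+round]; 9 /a/ → [+round]; bound reached.
From /o/ at 6 leftward: 5 /a/ → [+round]; 4 /b/ transparent; 3 /o/ is itself a trigger — this domain ends here.
From /o/ at 11 rightward: 12 /o/ is itself a trigger — this domain ends here.
From /o/ at 11 leftward: 10 /e/ → [+round]; 9 /a/ → [+round]; bound reached.
From /o/ at 12 rightward: 13 /a/ → [+round]; 14 /a/ → [+round]; bound reached.
From /o/ at 12 leftward: 11 /o/ is itself a trigger — this domain ends here.
Targets with no active source: positions 15 16 stay [-round].

1 3 5 6 8 9 10 11 12 13 14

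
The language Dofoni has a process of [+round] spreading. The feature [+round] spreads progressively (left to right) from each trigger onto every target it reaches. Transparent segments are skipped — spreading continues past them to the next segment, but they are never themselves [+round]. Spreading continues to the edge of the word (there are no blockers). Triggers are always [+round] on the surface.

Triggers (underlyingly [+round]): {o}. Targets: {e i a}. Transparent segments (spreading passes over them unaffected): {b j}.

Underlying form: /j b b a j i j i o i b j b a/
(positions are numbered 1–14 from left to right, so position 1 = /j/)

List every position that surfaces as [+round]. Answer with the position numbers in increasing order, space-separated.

From /o/ at 9 rightward: 10 /i/ → [+round]; 11 /b/ transparent; 12 /j/ transparent; 13 /b/ transparent; 14 /a/ → [+round]; word edge.
Targets with no active source: positions 4 6 8 stay [-round].

9 10 14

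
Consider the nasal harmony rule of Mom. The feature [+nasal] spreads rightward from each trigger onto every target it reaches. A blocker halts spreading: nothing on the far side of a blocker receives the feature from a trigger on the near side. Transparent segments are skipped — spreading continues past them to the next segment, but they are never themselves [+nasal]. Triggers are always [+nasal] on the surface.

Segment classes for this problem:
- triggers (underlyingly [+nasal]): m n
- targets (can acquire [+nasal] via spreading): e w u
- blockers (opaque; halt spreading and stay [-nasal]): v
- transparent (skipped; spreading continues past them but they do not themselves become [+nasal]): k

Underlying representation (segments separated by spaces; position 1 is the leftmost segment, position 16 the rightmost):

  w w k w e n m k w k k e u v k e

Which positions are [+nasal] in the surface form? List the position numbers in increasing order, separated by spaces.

From /n/ at 6 rightward: 7 /m/ is itself a trigger — this domain ends here.
From /m/ at 7 rightward: 8 /k/ transparent; 9 /w/ → [+nasal]; 10 /k/ transparent; 11 /k/ transparent; 12 /e/ → [+nasal]; 13 /u/ → [+nasal]; 14 /v/ blocks.
Targets with no active source: positions 1 2 4 5 16 stay [-nasal].

6 7 9 12 13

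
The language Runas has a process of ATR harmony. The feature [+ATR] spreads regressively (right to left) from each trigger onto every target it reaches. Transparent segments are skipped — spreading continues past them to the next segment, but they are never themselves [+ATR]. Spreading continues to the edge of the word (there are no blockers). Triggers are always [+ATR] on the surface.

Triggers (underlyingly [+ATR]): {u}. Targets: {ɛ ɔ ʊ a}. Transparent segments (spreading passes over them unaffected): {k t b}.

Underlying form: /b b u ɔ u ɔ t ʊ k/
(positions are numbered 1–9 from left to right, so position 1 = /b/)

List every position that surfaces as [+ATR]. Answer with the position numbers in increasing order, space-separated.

3 4 5

From /u/ at 3 leftward: 2 /b/ transparent; 1 /b/ transparent; word edge.
From /u/ at 5 leftward: 4 /ɔ/ → [+ATR]; 3 /u/ is itself a trigger — this domain ends here.
Targets with no active source: positions 6 8 stay [-ATR].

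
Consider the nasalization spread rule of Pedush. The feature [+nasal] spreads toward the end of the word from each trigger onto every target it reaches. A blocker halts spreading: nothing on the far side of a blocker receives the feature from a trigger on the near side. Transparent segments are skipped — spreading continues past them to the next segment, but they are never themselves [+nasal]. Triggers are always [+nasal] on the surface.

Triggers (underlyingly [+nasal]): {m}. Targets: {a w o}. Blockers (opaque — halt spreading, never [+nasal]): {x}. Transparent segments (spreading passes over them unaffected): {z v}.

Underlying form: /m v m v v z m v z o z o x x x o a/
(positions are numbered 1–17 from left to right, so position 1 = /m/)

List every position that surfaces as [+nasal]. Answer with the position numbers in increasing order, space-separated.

1 3 7 10 12

From /m/ at 1 rightward: 2 /v/ transparent; 3 /m/ is itself a trigger — this domain ends here.
From /m/ at 3 rightward: 4 /v/ transparent; 5 /v/ transparent; 6 /z/ transparent; 7 /m/ is itself a trigger — this domain ends here.
From /m/ at 7 rightward: 8 /v/ transparent; 9 /z/ transparent; 10 /o/ → [+nasal]; 11 /z/ transparent; 12 /o/ → [+nasal]; 13 /x/ blocks.
Targets with no active source: positions 16 17 stay [-nasal].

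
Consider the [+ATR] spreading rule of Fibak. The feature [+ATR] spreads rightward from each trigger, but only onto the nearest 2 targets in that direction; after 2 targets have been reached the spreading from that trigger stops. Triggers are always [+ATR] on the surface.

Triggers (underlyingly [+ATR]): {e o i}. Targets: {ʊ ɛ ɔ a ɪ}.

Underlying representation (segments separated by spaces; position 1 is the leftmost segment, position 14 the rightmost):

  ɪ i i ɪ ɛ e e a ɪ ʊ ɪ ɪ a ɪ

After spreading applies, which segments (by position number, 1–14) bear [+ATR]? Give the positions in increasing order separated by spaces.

From /i/ at 2 rightward: 3 /i/ is itself a trigger — this domain ends here.
From /i/ at 3 rightward: 4 /ɪ/ → [+ATR]; 5 /ɛ/ → [+ATR]; bound reached.
From /e/ at 6 rightward: 7 /e/ is itself a trigger — this domain ends here.
From /e/ at 7 rightward: 8 /a/ → [+ATR]; 9 /ɪ/ → [+ATR]; bound reached.
Targets with no active source: positions 1 10 11 12 13 14 stay [-ATR].

2 3 4 5 6 7 8 9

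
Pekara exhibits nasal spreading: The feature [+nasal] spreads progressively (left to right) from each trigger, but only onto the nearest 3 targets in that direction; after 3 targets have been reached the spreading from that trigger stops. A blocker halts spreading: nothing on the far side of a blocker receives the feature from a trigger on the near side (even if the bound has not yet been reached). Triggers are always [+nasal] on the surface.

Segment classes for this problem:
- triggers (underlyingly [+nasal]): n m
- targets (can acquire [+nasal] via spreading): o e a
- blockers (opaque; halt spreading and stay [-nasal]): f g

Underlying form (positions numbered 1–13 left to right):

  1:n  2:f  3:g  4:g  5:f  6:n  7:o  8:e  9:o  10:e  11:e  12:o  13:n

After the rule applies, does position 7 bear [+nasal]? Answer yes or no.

yes

From /n/ at 1 rightward: 2 /f/ blocks.
From /n/ at 6 rightward: 7 /o/ → [+nasal]; 8 /e/ → [+nasal]; 9 /o/ → [+nasal]; bound reached.
From /n/ at 13 rightward: word edge.
Targets with no active source: positions 10 11 12 stay [-nasal].
[+nasal] positions on the surface: 1 6 7 8 9 13.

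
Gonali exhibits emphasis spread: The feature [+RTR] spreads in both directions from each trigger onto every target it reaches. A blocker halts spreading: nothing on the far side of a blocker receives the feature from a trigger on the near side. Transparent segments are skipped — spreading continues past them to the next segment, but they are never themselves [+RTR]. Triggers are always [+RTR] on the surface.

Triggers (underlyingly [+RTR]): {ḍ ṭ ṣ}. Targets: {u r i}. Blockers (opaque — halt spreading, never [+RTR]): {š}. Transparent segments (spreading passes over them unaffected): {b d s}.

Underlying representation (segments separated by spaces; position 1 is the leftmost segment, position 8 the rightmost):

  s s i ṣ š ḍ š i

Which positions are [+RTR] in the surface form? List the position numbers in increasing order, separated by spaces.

3 4 6

From /ṣ/ at 4 rightward: 5 /š/ blocks.
From /ṣ/ at 4 leftward: 3 /i/ → [+RTR]; 2 /s/ transparent; 1 /s/ transparent; word edge.
From /ḍ/ at 6 rightward: 7 /š/ blocks.
From /ḍ/ at 6 leftward: 5 /š/ blocks.
Target with no active source: position 8 stays [-emphatic].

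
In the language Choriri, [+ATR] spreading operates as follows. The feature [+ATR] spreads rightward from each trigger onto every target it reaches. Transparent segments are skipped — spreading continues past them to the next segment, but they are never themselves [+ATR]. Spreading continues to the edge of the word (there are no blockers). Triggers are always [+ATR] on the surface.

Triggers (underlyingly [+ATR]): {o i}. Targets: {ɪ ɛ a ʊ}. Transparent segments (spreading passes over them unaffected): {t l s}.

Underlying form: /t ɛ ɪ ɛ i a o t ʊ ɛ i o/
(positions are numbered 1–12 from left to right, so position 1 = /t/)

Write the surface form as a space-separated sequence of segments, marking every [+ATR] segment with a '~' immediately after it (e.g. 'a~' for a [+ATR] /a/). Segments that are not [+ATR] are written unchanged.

From /i/ at 5 rightward: 6 /a/ → [+ATR]; 7 /o/ is itself a trigger — this domain ends here.
From /o/ at 7 rightward: 8 /t/ transparent; 9 /ʊ/ → [+ATR]; 10 /ɛ/ → [+ATR]; 11 /i/ is itself a trigger — this domain ends here.
From /i/ at 11 rightward: 12 /o/ is itself a trigger — this domain ends here.
From /o/ at 12 rightward: word edge.
Targets with no active source: positions 2 3 4 stay [-ATR].
[+ATR] positions on the surface: 5 6 7 9 10 11 12.

t ɛ ɪ ɛ i~ a~ o~ t ʊ~ ɛ~ i~ o~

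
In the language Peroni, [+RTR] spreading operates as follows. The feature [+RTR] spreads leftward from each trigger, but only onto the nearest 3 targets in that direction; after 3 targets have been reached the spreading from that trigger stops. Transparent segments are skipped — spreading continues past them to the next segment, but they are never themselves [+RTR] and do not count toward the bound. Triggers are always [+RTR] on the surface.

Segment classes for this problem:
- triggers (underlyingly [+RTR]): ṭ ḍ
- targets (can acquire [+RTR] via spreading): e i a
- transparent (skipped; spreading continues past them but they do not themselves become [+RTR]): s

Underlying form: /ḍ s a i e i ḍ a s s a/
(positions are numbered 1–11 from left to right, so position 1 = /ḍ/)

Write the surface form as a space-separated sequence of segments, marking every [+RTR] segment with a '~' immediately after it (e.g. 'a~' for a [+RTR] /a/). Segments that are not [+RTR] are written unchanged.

ḍ~ s a i~ e~ i~ ḍ~ a s s a

From /ḍ/ at 1 leftward: word edge.
From /ḍ/ at 7 leftward: 6 /i/ → [+RTR]; 5 /e/ → [+RTR]; 4 /i/ → [+RTR]; bound reached.
Targets with no active source: positions 3 8 11 stay [-emphatic].
[+RTR] positions on the surface: 1 4 5 6 7.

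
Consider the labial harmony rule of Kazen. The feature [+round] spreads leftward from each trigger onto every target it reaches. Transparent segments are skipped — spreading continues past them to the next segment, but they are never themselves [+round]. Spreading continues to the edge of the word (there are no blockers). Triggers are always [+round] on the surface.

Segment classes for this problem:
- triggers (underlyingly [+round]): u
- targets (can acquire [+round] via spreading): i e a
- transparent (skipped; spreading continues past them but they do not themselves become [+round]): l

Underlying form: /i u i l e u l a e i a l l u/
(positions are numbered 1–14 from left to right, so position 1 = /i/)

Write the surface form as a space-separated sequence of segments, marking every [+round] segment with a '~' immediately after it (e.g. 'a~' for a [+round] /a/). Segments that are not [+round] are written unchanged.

From /u/ at 2 leftward: 1 /i/ → [+round]; word edge.
From /u/ at 6 leftward: 5 /e/ → [+round]; 4 /l/ transparent; 3 /i/ → [+round]; 2 /u/ is itself a trigger — this domain ends here.
From /u/ at 14 leftward: 13 /l/ transparent; 12 /l/ transparent; 11 /a/ → [+round]; 10 /i/ → [+round]; 9 /e/ → [+round]; 8 /a/ → [+round]; 7 /l/ transparent; 6 /u/ is itself a trigger — this domain ends here.
[+round] positions on the surface: 1 2 3 5 6 8 9 10 11 14.

i~ u~ i~ l e~ u~ l a~ e~ i~ a~ l l u~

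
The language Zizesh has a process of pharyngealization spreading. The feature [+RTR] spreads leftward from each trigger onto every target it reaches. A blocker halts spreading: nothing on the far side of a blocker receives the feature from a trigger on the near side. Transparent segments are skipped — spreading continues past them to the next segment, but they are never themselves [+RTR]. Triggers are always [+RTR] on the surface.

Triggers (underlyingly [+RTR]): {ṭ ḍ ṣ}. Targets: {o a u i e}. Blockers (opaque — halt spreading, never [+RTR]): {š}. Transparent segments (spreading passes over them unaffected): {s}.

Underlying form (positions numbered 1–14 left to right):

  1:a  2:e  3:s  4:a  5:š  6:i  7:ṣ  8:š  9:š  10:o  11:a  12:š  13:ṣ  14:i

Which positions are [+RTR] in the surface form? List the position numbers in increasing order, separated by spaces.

From /ṣ/ at 7 leftward: 6 /i/ → [+RTR]; 5 /š/ blocks.
From /ṣ/ at 13 leftward: 12 /š/ blocks.
Targets with no active source: positions 1 2 4 10 11 14 stay [-emphatic].

6 7 13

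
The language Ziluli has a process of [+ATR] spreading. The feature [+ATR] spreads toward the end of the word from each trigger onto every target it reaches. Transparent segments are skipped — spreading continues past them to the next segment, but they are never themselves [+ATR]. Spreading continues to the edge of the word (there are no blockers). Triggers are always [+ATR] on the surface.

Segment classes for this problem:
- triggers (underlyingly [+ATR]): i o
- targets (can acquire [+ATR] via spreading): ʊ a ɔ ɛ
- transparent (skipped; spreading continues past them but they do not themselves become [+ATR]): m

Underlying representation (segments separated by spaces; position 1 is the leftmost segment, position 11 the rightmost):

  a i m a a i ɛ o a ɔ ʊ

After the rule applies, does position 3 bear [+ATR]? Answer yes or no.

no

From /i/ at 2 rightward: 3 /m/ transparent; 4 /a/ → [+ATR]; 5 /a/ → [+ATR]; 6 /i/ is itself a trigger — this domain ends here.
From /i/ at 6 rightward: 7 /ɛ/ → [+ATR]; 8 /o/ is itself a trigger — this domain ends here.
From /o/ at 8 rightward: 9 /a/ → [+ATR]; 10 /ɔ/ → [+ATR]; 11 /ʊ/ → [+ATR]; word edge.
Target with no active source: position 1 stays [-ATR].
[+ATR] positions on the surface: 2 4 5 6 7 8 9 10 11.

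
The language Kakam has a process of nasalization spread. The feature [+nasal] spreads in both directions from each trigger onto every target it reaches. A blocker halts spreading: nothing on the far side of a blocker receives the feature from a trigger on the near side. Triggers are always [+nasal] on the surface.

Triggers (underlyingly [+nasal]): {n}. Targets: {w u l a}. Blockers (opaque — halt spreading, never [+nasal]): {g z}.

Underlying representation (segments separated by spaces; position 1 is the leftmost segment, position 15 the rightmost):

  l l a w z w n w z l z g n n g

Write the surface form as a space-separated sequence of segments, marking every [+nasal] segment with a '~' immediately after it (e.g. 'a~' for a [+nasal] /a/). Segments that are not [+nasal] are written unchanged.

l l a w z w~ n~ w~ z l z g n~ n~ g

From /n/ at 7 rightward: 8 /w/ → [+nasal]; 9 /z/ blocks.
From /n/ at 7 leftward: 6 /w/ → [+nasal]; 5 /z/ blocks.
From /n/ at 13 rightward: 14 /n/ is itself a trigger — this domain ends here.
From /n/ at 13 leftward: 12 /g/ blocks.
From /n/ at 14 rightward: 15 /g/ blocks.
From /n/ at 14 leftward: 13 /n/ is itself a trigger — this domain ends here.
Targets with no active source: positions 1 2 3 4 10 stay [-nasal].
[+nasal] positions on the surface: 6 7 8 13 14.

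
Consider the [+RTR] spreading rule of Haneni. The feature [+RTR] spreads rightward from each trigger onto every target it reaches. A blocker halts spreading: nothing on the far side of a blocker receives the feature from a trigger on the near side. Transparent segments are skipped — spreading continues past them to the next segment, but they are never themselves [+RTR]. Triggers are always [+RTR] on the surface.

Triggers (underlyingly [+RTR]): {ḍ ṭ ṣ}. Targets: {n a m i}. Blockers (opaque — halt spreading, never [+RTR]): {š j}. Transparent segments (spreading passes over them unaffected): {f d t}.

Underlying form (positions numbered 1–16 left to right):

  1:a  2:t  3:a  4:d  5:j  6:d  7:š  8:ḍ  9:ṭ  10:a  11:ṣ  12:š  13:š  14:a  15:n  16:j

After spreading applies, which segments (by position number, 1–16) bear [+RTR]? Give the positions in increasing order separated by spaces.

8 9 10 11

From /ḍ/ at 8 rightward: 9 /ṭ/ is itself a trigger — this domain ends here.
From /ṭ/ at 9 rightward: 10 /a/ → [+RTR]; 11 /ṣ/ is itself a trigger — this domain ends here.
From /ṣ/ at 11 rightward: 12 /š/ blocks.
Targets with no active source: positions 1 3 14 15 stay [-emphatic].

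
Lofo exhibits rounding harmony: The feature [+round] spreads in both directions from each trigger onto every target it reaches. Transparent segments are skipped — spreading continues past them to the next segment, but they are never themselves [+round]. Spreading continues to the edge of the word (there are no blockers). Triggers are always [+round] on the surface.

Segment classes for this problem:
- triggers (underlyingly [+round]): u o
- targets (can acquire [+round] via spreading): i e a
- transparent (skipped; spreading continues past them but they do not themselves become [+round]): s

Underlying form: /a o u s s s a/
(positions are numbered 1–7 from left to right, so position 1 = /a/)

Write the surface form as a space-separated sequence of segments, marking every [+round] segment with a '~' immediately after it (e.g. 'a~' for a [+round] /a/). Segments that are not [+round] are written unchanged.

From /o/ at 2 rightward: 3 /u/ is itself a trigger — this domain ends here.
From /o/ at 2 leftward: 1 /a/ → [+round]; word edge.
From /u/ at 3 rightward: 4 /s/ transparent; 5 /s/ transparent; 6 /s/ transparent; 7 /a/ → [+round]; word edge.
From /u/ at 3 leftward: 2 /o/ is itself a trigger — this domain ends here.
[+round] positions on the surface: 1 2 3 7.

a~ o~ u~ s s s a~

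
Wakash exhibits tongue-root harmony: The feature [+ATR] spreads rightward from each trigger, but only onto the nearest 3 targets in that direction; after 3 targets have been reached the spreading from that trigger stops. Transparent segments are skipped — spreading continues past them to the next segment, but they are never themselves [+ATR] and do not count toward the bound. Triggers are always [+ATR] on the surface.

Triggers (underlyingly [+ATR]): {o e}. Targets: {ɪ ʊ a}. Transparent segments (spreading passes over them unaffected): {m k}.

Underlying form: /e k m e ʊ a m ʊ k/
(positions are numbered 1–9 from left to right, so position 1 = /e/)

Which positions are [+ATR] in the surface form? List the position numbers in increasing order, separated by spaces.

1 4 5 6 8

From /e/ at 1 rightward: 2 /k/ transparent; 3 /m/ transparent; 4 /e/ is itself a trigger — this domain ends here.
From /e/ at 4 rightward: 5 /ʊ/ → [+ATR]; 6 /a/ → [+ATR]; 7 /m/ transparent; 8 /ʊ/ → [+ATR]; bound reached.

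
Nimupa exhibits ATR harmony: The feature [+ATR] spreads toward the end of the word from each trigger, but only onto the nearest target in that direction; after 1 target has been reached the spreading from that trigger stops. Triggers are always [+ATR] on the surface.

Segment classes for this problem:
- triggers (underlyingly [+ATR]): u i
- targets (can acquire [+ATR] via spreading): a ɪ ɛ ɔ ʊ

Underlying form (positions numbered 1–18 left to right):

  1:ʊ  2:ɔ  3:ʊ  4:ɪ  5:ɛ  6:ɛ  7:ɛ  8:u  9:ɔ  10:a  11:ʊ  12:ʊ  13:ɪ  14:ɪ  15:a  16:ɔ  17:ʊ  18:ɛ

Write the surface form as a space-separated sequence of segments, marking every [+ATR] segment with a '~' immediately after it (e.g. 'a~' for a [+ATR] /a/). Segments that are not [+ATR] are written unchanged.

ʊ ɔ ʊ ɪ ɛ ɛ ɛ u~ ɔ~ a ʊ ʊ ɪ ɪ a ɔ ʊ ɛ

From /u/ at 8 rightward: 9 /ɔ/ → [+ATR]; bound reached.
Targets with no active source: positions 1 2 3 4 5 6 7 10 11 12 13 14 15 16 17 18 stay [-ATR].
[+ATR] positions on the surface: 8 9.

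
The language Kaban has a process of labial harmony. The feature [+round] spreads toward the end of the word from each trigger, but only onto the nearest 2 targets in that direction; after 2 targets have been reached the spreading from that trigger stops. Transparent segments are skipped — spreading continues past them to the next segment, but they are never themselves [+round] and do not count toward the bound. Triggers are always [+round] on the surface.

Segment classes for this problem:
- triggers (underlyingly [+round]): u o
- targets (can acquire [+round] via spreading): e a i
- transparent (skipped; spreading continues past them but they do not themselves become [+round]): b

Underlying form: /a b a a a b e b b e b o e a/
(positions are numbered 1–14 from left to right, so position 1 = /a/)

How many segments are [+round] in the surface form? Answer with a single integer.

From /o/ at 12 rightward: 13 /e/ → [+round]; 14 /a/ → [+round]; bound reached.
Targets with no active source: positions 1 3 4 5 7 10 stay [-round].
[+round] positions on the surface: 12 13 14.

3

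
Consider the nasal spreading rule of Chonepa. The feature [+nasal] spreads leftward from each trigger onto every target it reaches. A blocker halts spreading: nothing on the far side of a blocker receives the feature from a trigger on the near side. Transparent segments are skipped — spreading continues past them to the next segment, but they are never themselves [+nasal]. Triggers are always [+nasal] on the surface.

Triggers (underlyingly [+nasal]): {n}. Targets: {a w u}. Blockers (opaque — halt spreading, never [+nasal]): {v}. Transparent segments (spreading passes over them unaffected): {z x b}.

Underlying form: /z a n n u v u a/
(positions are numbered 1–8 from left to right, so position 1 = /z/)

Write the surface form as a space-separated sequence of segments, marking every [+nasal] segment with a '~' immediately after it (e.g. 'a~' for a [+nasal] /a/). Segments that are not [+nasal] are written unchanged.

z a~ n~ n~ u v u a

From /n/ at 3 leftward: 2 /a/ → [+nasal]; 1 /z/ transparent; word edge.
From /n/ at 4 leftward: 3 /n/ is itself a trigger — this domain ends here.
Targets with no active source: positions 5 7 8 stay [-nasal].
[+nasal] positions on the surface: 2 3 4.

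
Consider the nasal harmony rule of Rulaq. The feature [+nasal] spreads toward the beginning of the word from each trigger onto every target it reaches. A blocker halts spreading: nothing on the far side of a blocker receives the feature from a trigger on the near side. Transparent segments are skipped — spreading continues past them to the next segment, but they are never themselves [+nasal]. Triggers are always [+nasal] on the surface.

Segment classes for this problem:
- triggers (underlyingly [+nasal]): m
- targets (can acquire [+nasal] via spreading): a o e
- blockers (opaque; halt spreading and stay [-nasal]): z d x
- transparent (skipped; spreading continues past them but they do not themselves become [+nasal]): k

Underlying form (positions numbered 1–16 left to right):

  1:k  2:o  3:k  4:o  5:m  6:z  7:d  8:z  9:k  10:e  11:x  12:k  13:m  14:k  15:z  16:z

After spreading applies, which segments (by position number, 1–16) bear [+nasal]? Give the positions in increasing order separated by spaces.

From /m/ at 5 leftward: 4 /o/ → [+nasal]; 3 /k/ transparent; 2 /o/ → [+nasal]; 1 /k/ transparent; word edge.
From /m/ at 13 leftward: 12 /k/ transparent; 11 /x/ blocks.
Target with no active source: position 10 stays [-nasal].

2 4 5 13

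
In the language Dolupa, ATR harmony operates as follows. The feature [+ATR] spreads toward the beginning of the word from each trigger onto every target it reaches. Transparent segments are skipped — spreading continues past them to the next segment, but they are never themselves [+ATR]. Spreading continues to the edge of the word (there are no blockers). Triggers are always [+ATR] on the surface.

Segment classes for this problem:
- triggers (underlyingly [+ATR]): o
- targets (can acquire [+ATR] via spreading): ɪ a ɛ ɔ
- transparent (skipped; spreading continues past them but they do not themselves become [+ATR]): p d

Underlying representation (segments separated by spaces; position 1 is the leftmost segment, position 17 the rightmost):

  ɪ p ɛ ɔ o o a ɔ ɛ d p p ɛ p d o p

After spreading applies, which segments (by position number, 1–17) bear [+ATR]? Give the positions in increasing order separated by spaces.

From /o/ at 5 leftward: 4 /ɔ/ → [+ATR]; 3 /ɛ/ → [+ATR]; 2 /p/ transparent; 1 /ɪ/ → [+ATR]; word edge.
From /o/ at 6 leftward: 5 /o/ is itself a trigger — this domain ends here.
From /o/ at 16 leftward: 15 /d/ transparent; 14 /p/ transparent; 13 /ɛ/ → [+ATR]; 12 /p/ transparent; 11 /p/ transparent; 10 /d/ transparent; 9 /ɛ/ → [+ATR]; 8 /ɔ/ → [+ATR]; 7 /a/ → [+ATR]; 6 /o/ is itself a trigger — this domain ends here.

1 3 4 5 6 7 8 9 13 16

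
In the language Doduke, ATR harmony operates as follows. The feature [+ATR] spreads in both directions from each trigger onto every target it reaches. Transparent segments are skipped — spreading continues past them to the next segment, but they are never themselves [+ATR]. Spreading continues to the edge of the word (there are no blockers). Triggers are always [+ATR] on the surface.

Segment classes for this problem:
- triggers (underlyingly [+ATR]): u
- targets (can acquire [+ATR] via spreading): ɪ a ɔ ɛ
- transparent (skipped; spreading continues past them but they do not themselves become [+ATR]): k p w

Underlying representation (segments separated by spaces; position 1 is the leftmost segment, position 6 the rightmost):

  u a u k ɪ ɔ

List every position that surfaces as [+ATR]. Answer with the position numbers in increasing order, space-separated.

From /u/ at 1 rightward: 2 /a/ → [+ATR]; 3 /u/ is itself a trigger — this domain ends here.
From /u/ at 1 leftward: word edge.
From /u/ at 3 rightward: 4 /k/ transparent; 5 /ɪ/ → [+ATR]; 6 /ɔ/ → [+ATR]; word edge.
From /u/ at 3 leftward: 2 /a/ → [+ATR]; 1 /u/ is itself a trigger — this domain ends here.

1 2 3 5 6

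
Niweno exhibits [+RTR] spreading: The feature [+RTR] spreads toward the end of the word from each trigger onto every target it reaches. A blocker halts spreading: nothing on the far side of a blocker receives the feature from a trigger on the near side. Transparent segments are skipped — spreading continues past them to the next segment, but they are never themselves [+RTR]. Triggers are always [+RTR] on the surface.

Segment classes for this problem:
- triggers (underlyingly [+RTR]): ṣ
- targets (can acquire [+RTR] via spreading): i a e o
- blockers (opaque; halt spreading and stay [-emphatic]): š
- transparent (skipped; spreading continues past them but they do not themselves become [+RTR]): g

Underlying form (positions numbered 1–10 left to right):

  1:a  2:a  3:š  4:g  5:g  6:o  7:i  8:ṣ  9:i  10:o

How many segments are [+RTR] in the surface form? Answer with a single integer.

3

From /ṣ/ at 8 rightward: 9 /i/ → [+RTR]; 10 /o/ → [+RTR]; word edge.
Targets with no active source: positions 1 2 6 7 stay [-emphatic].
[+RTR] positions on the surface: 8 9 10.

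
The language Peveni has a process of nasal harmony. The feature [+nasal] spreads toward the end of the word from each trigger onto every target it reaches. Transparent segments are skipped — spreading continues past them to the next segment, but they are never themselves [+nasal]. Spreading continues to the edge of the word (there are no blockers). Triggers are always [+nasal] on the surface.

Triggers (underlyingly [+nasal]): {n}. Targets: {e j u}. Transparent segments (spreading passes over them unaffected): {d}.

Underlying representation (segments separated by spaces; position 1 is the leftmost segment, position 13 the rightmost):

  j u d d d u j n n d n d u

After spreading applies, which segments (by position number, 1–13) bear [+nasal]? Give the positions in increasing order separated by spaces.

From /n/ at 8 rightward: 9 /n/ is itself a trigger — this domain ends here.
From /n/ at 9 rightward: 10 /d/ transparent; 11 /n/ is itself a trigger — this domain ends here.
From /n/ at 11 rightward: 12 /d/ transparent; 13 /u/ → [+nasal]; word edge.
Targets with no active source: positions 1 2 6 7 stay [-nasal].

8 9 11 13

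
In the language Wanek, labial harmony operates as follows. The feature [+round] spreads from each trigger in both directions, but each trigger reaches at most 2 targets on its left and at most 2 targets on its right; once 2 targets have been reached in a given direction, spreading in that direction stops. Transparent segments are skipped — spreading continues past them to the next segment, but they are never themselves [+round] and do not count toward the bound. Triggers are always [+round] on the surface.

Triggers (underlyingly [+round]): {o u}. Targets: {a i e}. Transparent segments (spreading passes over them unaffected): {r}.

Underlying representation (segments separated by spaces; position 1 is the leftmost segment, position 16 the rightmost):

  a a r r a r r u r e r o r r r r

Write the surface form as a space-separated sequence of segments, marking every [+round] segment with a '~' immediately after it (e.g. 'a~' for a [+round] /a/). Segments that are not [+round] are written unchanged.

a a~ r r a~ r r u~ r e~ r o~ r r r r

From /u/ at 8 rightward: 9 /r/ transparent; 10 /e/ → [+round]; 11 /r/ transparent; 12 /o/ is itself a trigger — this domain ends here.
From /u/ at 8 leftward: 7 /r/ transparent; 6 /r/ transparent; 5 /a/ → [+round]; 4 /r/ transparent; 3 /r/ transparent; 2 /a/ → [+round]; bound reached.
From /o/ at 12 rightward: 13 /r/ transparent; 14 /r/ transparent; 15 /r/ transparent; 16 /r/ transparent; word edge.
From /o/ at 12 leftward: 11 /r/ transparent; 10 /e/ → [+round]; 9 /r/ transparent; 8 /u/ is itself a trigger — this domain ends here.
Target with no active source: position 1 stays [-round].
[+round] positions on the surface: 2 5 8 10 12.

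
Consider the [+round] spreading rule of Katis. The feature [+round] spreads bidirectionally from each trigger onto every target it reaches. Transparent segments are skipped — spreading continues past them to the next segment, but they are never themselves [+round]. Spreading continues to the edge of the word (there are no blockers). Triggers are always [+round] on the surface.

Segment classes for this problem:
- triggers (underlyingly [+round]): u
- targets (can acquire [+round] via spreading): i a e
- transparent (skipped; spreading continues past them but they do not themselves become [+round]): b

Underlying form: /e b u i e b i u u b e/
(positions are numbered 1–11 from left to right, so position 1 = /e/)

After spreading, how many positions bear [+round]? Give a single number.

From /u/ at 3 rightward: 4 /i/ → [+round]; 5 /e/ → [+round]; 6 /b/ transparent; 7 /i/ → [+round]; 8 /u/ is itself a trigger — this domain ends here.
From /u/ at 3 leftward: 2 /b/ transparent; 1 /e/ → [+round]; word edge.
From /u/ at 8 rightward: 9 /u/ is itself a trigger — this domain ends here.
From /u/ at 8 leftward: 7 /i/ → [+round]; 6 /b/ transparent; 5 /e/ → [+round]; 4 /i/ → [+round]; 3 /u/ is itself a trigger — this domain ends here.
From /u/ at 9 rightward: 10 /b/ transparent; 11 /e/ → [+round]; word edge.
From /u/ at 9 leftward: 8 /u/ is itself a trigger — this domain ends here.
[+round] positions on the surface: 1 3 4 5 7 8 9 11.

8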